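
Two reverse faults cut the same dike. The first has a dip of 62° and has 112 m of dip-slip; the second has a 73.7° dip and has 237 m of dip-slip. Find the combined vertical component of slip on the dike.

326 m

throw_A = 112 × sin(62°) = 98.89 m
throw_B = 237 × sin(73.7°) = 227.5 m
total = 98.89 + 227.5 = 326 m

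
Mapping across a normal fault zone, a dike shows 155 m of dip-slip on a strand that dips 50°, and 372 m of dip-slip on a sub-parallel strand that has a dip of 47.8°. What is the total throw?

throw_A = 155 × sin(50°) = 118.7 m
throw_B = 372 × sin(47.8°) = 275.6 m
total = 118.7 + 275.6 = 394 m

394 m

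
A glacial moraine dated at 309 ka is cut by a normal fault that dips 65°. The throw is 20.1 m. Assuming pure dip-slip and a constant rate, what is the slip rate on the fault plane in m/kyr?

0.0718 m/kyr

dip-slip = throw / sin(dip) = 20.1 m / sin(65°) = 22.18 m
rate = 22.18 m / 309 ka = 0.0000718 m/yr = 0.0718 m/kyr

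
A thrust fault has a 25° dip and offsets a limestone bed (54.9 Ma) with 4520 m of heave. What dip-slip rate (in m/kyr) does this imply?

0.0908 m/kyr

dip-slip = heave / cos(dip) = 4520 m / cos(25°) = 4987 m
rate = 4987 m / 54.9 Ma = 0.0000908 m/yr = 0.0908 m/kyr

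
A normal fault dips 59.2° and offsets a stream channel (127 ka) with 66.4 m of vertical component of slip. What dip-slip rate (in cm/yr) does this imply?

0.0609 cm/yr

dip-slip = throw / sin(dip) = 66.4 m / sin(59.2°) = 77.30 m
rate = 77.30 m / 127 ka = 0.000609 m/yr = 0.0609 cm/yr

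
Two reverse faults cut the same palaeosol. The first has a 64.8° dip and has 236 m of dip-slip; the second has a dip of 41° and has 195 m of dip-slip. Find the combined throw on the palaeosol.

341 m

throw_A = 236 × sin(64.8°) = 213.5 m
throw_B = 195 × sin(41°) = 127.9 m
total = 213.5 + 127.9 = 341 m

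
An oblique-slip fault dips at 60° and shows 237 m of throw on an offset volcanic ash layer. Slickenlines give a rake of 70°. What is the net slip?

dip-slip = throw / sin(dip) = 237 / sin(60°) = 273.7 m
net slip = dip-slip / sin(rake) = 273.7 / sin(70°) = 291 m

291 m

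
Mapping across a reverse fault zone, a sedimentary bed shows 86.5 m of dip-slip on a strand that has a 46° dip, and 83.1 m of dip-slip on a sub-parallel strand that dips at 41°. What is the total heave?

123 m

heave_A = 86.5 × cos(46°) = 60.09 m
heave_B = 83.1 × cos(41°) = 62.72 m
total = 60.09 + 62.72 = 123 m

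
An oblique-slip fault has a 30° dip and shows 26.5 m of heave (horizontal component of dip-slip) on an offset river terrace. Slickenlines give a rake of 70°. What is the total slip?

dip-slip = heave / cos(dip) = 26.5 / cos(30°) = 30.60 m
net slip = dip-slip / sin(rake) = 30.60 / sin(70°) = 32.6 m

32.6 m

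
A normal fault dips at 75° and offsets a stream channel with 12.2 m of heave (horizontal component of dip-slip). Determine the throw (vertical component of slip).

45.5 m

throw = heave × tan(dip) = 12.2 × tan(75°) = 45.5 m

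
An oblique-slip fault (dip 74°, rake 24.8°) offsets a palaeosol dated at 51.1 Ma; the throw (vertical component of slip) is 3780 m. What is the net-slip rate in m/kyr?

dip-slip = throw / sin(dip) = 3780 / sin(74°) = 3932 m
net slip = dip-slip / sin(rake) = 3932 / sin(24.8°) = 9375 m
rate = 9375 m / 51.1 Ma = 0.000183 m/yr = 0.183 m/kyr

0.183 m/kyr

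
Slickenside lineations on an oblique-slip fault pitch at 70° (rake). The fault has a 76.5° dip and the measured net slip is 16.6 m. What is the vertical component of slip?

15.2 m

dip-slip = net slip × sin(rake) = 16.6 m × sin(70°) = 15.60 m
throw = dip-slip × sin(dip) = 15.60 × sin(76.5°) = 15.2 m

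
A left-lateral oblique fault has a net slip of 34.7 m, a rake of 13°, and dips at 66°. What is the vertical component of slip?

7.13 m

dip-slip = net slip × sin(rake) = 34.7 m × sin(13°) = 7.806 m
throw = dip-slip × sin(dip) = 7.806 × sin(66°) = 7.13 m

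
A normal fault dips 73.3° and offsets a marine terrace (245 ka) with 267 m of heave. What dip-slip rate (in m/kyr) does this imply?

dip-slip = heave / cos(dip) = 267 m / cos(73.3°) = 929.1 m
rate = 929.1 m / 245 ka = 0.00379 m/yr = 3.79 m/kyr

3.79 m/kyr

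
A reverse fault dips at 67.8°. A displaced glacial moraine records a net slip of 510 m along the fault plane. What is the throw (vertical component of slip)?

472 m

throw = dip-slip × sin(dip) = 510 m × sin(67.8°) = 472 m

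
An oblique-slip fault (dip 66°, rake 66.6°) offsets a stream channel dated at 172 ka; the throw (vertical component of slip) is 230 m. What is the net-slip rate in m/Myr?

1590 m/Myr

dip-slip = throw / sin(dip) = 230 / sin(66°) = 251.8 m
net slip = dip-slip / sin(rake) = 251.8 / sin(66.6°) = 274.3 m
rate = 274.3 m / 172 ka = 0.00159 m/yr = 1590 m/Myr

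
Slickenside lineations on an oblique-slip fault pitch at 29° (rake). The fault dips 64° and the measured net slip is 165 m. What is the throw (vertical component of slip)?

71.9 m

dip-slip = net slip × sin(rake) = 165 m × sin(29°) = 79.99 m
throw = dip-slip × sin(dip) = 79.99 × sin(64°) = 71.9 m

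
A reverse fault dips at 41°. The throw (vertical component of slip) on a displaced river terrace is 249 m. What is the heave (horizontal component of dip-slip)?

286 m

heave = throw / tan(dip) = 249 / tan(41°) = 286 m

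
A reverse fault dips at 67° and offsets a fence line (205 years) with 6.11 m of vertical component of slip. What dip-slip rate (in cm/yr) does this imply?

3.24 cm/yr

dip-slip = throw / sin(dip) = 6.11 m / sin(67°) = 6.638 m
rate = 6.638 m / 205 years = 0.0324 m/yr = 3.24 cm/yr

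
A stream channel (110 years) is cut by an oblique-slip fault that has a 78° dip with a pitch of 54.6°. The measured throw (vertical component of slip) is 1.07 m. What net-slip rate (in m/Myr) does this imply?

12200 m/Myr

dip-slip = throw / sin(dip) = 1.07 / sin(78°) = 1.094 m
net slip = dip-slip / sin(rake) = 1.094 / sin(54.6°) = 1.342 m
rate = 1.342 m / 110 years = 0.0122 m/yr = 12200 m/Myr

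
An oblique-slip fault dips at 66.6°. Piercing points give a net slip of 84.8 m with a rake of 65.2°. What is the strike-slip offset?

strike-slip = net slip × cos(rake) = 84.8 m × cos(65.2°) = 35.6 m

35.6 m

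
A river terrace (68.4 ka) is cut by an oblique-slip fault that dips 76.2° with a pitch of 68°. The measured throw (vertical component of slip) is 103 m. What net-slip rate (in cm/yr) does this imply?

dip-slip = throw / sin(dip) = 103 / sin(76.2°) = 106.1 m
net slip = dip-slip / sin(rake) = 106.1 / sin(68°) = 114.4 m
rate = 114.4 m / 68.4 ka = 0.00167 m/yr = 0.167 cm/yr

0.167 cm/yr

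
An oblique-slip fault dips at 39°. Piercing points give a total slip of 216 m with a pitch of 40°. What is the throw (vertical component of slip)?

dip-slip = net slip × sin(rake) = 216 m × sin(40°) = 138.8 m
throw = dip-slip × sin(dip) = 138.8 × sin(39°) = 87.4 m

87.4 m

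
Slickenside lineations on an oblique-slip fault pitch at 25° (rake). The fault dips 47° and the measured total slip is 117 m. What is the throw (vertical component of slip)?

36.2 m

dip-slip = net slip × sin(rake) = 117 m × sin(25°) = 49.45 m
throw = dip-slip × sin(dip) = 49.45 × sin(47°) = 36.2 m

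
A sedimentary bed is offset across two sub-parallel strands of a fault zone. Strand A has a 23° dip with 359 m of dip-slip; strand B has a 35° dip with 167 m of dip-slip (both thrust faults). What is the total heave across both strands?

467 m

heave_A = 359 × cos(23°) = 330.5 m
heave_B = 167 × cos(35°) = 136.8 m
total = 330.5 + 136.8 = 467 m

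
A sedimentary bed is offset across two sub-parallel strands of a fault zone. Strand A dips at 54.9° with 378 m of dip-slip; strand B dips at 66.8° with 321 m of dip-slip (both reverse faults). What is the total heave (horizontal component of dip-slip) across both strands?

344 m

heave_A = 378 × cos(54.9°) = 217.4 m
heave_B = 321 × cos(66.8°) = 126.5 m
total = 217.4 + 126.5 = 344 m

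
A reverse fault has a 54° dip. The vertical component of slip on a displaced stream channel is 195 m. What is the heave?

heave = throw / tan(dip) = 195 / tan(54°) = 142 m

142 m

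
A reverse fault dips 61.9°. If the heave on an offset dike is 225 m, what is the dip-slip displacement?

dip-slip = heave / cos(dip) = 225 / cos(61.9°) = 478 m

478 m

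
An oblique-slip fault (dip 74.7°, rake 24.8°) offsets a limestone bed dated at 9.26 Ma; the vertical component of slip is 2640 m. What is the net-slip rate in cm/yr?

dip-slip = throw / sin(dip) = 2640 / sin(74.7°) = 2737 m
net slip = dip-slip / sin(rake) = 2737 / sin(24.8°) = 6525 m
rate = 6525 m / 9.26 Ma = 0.000705 m/yr = 0.0705 cm/yr

0.0705 cm/yr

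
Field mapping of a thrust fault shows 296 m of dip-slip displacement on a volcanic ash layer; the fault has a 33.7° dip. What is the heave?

246 m

heave = dip-slip × cos(dip) = 296 m × cos(33.7°) = 246 m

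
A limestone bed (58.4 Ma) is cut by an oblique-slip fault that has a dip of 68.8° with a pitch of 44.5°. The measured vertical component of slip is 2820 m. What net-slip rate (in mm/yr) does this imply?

0.0739 mm/yr

dip-slip = throw / sin(dip) = 2820 / sin(68.8°) = 3025 m
net slip = dip-slip / sin(rake) = 3025 / sin(44.5°) = 4315 m
rate = 4315 m / 58.4 Ma = 0.0000739 m/yr = 0.0739 mm/yr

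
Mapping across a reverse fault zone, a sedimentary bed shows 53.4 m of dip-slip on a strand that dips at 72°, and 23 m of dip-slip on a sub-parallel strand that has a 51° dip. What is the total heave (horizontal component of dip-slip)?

heave_A = 53.4 × cos(72°) = 16.50 m
heave_B = 23 × cos(51°) = 14.47 m
total = 16.50 + 14.47 = 31 m

31 m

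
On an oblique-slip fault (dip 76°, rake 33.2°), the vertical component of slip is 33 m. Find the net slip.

62.1 m

dip-slip = throw / sin(dip) = 33 / sin(76°) = 34.01 m
net slip = dip-slip / sin(rake) = 34.01 / sin(33.2°) = 62.1 m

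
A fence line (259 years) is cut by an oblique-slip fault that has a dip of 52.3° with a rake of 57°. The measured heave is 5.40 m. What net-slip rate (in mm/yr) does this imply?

dip-slip = heave / cos(dip) = 5.40 / cos(52.3°) = 8.830 m
net slip = dip-slip / sin(rake) = 8.830 / sin(57°) = 10.53 m
rate = 10.53 m / 259 years = 0.0407 m/yr = 40.7 mm/yr

40.7 mm/yr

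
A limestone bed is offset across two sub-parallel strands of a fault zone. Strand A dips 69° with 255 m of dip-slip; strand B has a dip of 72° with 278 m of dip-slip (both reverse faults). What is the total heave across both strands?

177 m

heave_A = 255 × cos(69°) = 91.38 m
heave_B = 278 × cos(72°) = 85.91 m
total = 91.38 + 85.91 = 177 m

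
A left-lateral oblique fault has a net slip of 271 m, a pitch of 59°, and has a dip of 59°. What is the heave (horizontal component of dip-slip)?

dip-slip = net slip × sin(rake) = 271 m × sin(59°) = 232.3 m
heave = dip-slip × cos(dip) = 232.3 × cos(59°) = 120 m

120 m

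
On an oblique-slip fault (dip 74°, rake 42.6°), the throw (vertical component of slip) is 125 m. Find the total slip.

dip-slip = throw / sin(dip) = 125 / sin(74°) = 130 m
net slip = dip-slip / sin(rake) = 130 / sin(42.6°) = 192 m

192 m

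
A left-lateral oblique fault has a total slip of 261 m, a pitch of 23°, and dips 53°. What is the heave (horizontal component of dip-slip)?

61.4 m

dip-slip = net slip × sin(rake) = 261 m × sin(23°) = 102 m
heave = dip-slip × cos(dip) = 102 × cos(53°) = 61.4 m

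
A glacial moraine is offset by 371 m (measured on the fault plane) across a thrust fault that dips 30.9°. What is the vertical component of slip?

throw = dip-slip × sin(dip) = 371 m × sin(30.9°) = 191 m

191 m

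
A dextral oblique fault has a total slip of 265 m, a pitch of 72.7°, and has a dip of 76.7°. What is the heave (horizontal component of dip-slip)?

58.2 m

dip-slip = net slip × sin(rake) = 265 m × sin(72.7°) = 253 m
heave = dip-slip × cos(dip) = 253 × cos(76.7°) = 58.2 m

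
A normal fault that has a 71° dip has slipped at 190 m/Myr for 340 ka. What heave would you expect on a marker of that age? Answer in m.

21 m

dip-slip = rate × time = 190 m/Myr × 340 ka = 64.60 m
heave = dip-slip × cos(dip) = 64.60 × cos(71°) = 21 m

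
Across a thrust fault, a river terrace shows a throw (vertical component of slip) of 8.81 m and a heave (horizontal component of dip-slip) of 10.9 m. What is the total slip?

14 m

net slip = √(throw² + heave²) = √(8.81² + 10.9²) = 14 m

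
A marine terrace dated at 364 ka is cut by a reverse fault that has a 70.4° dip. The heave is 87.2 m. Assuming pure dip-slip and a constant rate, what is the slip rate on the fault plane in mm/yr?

dip-slip = heave / cos(dip) = 87.2 m / cos(70.4°) = 259.9 m
rate = 259.9 m / 364 ka = 0.000714 m/yr = 0.714 mm/yr

0.714 mm/yr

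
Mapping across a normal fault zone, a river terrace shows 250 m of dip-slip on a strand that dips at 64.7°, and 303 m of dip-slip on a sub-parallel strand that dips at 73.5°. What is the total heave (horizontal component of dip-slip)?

193 m

heave_A = 250 × cos(64.7°) = 106.8 m
heave_B = 303 × cos(73.5°) = 86.06 m
total = 106.8 + 86.06 = 193 m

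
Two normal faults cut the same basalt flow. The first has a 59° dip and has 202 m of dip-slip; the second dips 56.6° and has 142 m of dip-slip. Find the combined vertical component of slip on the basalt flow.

292 m

throw_A = 202 × sin(59°) = 173.1 m
throw_B = 142 × sin(56.6°) = 118.5 m
total = 173.1 + 118.5 = 292 m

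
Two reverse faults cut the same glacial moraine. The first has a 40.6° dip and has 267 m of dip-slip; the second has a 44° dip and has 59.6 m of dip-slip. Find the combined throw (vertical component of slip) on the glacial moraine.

215 m

throw_A = 267 × sin(40.6°) = 173.8 m
throw_B = 59.6 × sin(44°) = 41.40 m
total = 173.8 + 41.40 = 215 m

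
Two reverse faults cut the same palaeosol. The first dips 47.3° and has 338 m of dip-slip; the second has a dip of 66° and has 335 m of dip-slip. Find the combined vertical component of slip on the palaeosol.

554 m

throw_A = 338 × sin(47.3°) = 248.4 m
throw_B = 335 × sin(66°) = 306 m
total = 248.4 + 306 = 554 m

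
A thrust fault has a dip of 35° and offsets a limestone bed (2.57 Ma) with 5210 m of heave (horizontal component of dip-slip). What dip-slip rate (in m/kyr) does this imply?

dip-slip = heave / cos(dip) = 5210 m / cos(35°) = 6360 m
rate = 6360 m / 2.57 Ma = 0.00247 m/yr = 2.47 m/kyr

2.47 m/kyr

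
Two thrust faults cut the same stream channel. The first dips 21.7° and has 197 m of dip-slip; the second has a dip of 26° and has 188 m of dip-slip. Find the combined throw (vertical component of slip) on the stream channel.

155 m

throw_A = 197 × sin(21.7°) = 72.84 m
throw_B = 188 × sin(26°) = 82.41 m
total = 72.84 + 82.41 = 155 m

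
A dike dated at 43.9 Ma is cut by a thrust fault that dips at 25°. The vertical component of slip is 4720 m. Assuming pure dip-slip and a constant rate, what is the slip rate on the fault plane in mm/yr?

dip-slip = throw / sin(dip) = 4720 m / sin(25°) = 11170 m
rate = 11170 m / 43.9 Ma = 0.000254 m/yr = 0.254 mm/yr

0.254 mm/yr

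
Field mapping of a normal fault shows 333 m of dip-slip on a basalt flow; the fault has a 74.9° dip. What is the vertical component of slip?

throw = dip-slip × sin(dip) = 333 m × sin(74.9°) = 322 m

322 m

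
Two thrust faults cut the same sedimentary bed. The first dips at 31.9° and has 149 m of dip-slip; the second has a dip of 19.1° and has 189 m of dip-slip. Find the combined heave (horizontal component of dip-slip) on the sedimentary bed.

305 m

heave_A = 149 × cos(31.9°) = 126.5 m
heave_B = 189 × cos(19.1°) = 178.6 m
total = 126.5 + 178.6 = 305 m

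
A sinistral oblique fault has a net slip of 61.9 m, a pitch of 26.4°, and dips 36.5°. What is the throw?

dip-slip = net slip × sin(rake) = 61.9 m × sin(26.4°) = 27.52 m
throw = dip-slip × sin(dip) = 27.52 × sin(36.5°) = 16.4 m

16.4 m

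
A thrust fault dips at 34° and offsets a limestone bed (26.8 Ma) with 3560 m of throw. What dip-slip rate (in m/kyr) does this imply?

0.238 m/kyr

dip-slip = throw / sin(dip) = 3560 m / sin(34°) = 6366 m
rate = 6366 m / 26.8 Ma = 0.000238 m/yr = 0.238 m/kyr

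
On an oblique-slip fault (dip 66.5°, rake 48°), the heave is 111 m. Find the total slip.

375 m

dip-slip = heave / cos(dip) = 111 / cos(66.5°) = 278.4 m
net slip = dip-slip / sin(rake) = 278.4 / sin(48°) = 375 m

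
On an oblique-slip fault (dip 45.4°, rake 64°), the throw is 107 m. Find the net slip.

167 m

dip-slip = throw / sin(dip) = 107 / sin(45.4°) = 150.3 m
net slip = dip-slip / sin(rake) = 150.3 / sin(64°) = 167 m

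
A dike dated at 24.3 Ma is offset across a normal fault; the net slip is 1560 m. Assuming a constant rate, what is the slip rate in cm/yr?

0.00642 cm/yr

rate = 1560 m / 24.3 Ma = 0.0000642 m/yr = 0.00642 cm/yr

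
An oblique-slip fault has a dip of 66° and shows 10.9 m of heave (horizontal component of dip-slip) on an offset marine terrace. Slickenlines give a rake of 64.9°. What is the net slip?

29.6 m

dip-slip = heave / cos(dip) = 10.9 / cos(66°) = 26.80 m
net slip = dip-slip / sin(rake) = 26.80 / sin(64.9°) = 29.6 m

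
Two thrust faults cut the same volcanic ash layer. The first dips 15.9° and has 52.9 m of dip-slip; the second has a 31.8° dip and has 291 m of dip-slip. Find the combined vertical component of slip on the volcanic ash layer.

168 m

throw_A = 52.9 × sin(15.9°) = 14.49 m
throw_B = 291 × sin(31.8°) = 153.3 m
total = 14.49 + 153.3 = 168 m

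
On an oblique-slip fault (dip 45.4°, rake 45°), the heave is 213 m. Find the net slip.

dip-slip = heave / cos(dip) = 213 / cos(45.4°) = 303.4 m
net slip = dip-slip / sin(rake) = 303.4 / sin(45°) = 429 m

429 m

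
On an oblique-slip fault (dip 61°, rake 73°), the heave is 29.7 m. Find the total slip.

dip-slip = heave / cos(dip) = 29.7 / cos(61°) = 61.26 m
net slip = dip-slip / sin(rake) = 61.26 / sin(73°) = 64.1 m

64.1 m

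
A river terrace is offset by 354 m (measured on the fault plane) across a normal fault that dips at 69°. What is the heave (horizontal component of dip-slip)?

127 m

heave = dip-slip × cos(dip) = 354 m × cos(69°) = 127 m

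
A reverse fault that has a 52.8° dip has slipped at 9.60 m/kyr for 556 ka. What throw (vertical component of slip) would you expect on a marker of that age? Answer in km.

dip-slip = rate × time = 9.60 m/kyr × 556 ka = 5338 m
throw = dip-slip × sin(dip) = 5338 × sin(52.8°) = 4250 m = 4.25 km

4.25 km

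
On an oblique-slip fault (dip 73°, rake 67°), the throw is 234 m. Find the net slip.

dip-slip = throw / sin(dip) = 234 / sin(73°) = 244.7 m
net slip = dip-slip / sin(rake) = 244.7 / sin(67°) = 266 m

266 m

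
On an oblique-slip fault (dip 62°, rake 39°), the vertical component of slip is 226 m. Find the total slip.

407 m

dip-slip = throw / sin(dip) = 226 / sin(62°) = 256 m
net slip = dip-slip / sin(rake) = 256 / sin(39°) = 407 m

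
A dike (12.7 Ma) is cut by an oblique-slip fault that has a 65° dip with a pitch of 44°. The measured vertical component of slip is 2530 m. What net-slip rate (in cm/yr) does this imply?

dip-slip = throw / sin(dip) = 2530 / sin(65°) = 2792 m
net slip = dip-slip / sin(rake) = 2792 / sin(44°) = 4019 m
rate = 4019 m / 12.7 Ma = 0.000316 m/yr = 0.0316 cm/yr

0.0316 cm/yr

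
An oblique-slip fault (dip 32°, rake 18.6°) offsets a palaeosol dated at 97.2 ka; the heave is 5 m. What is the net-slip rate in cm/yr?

dip-slip = heave / cos(dip) = 5 / cos(32°) = 5.896 m
net slip = dip-slip / sin(rake) = 5.896 / sin(18.6°) = 18.48 m
rate = 18.48 m / 97.2 ka = 0.000190 m/yr = 0.0190 cm/yr

0.0190 cm/yr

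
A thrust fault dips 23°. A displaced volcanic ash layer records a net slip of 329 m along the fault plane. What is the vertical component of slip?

throw = dip-slip × sin(dip) = 329 m × sin(23°) = 129 m

129 m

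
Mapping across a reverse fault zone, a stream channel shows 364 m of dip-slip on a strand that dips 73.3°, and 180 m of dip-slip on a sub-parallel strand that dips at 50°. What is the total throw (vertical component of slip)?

throw_A = 364 × sin(73.3°) = 348.6 m
throw_B = 180 × sin(50°) = 137.9 m
total = 348.6 + 137.9 = 487 m

487 m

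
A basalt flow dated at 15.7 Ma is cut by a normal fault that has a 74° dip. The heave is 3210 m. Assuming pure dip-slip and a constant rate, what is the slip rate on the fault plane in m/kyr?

0.742 m/kyr

dip-slip = heave / cos(dip) = 3210 m / cos(74°) = 11650 m
rate = 11650 m / 15.7 Ma = 0.000742 m/yr = 0.742 m/kyr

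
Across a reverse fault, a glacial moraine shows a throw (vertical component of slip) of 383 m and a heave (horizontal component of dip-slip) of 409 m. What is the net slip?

560 m

net slip = √(throw² + heave²) = √(383² + 409²) = 560 m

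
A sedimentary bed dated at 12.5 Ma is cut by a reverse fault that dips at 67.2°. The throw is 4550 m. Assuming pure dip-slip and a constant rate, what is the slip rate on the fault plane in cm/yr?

dip-slip = throw / sin(dip) = 4550 m / sin(67.2°) = 4936 m
rate = 4936 m / 12.5 Ma = 0.000395 m/yr = 0.0395 cm/yr

0.0395 cm/yr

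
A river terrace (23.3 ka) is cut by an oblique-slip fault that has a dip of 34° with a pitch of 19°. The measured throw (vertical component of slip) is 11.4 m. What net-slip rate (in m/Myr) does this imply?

2690 m/Myr

dip-slip = throw / sin(dip) = 11.4 / sin(34°) = 20.39 m
net slip = dip-slip / sin(rake) = 20.39 / sin(19°) = 62.62 m
rate = 62.62 m / 23.3 ka = 0.00269 m/yr = 2690 m/Myr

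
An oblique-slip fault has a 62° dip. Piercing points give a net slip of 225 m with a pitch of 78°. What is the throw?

194 m

dip-slip = net slip × sin(rake) = 225 m × sin(78°) = 220.1 m
throw = dip-slip × sin(dip) = 220.1 × sin(62°) = 194 m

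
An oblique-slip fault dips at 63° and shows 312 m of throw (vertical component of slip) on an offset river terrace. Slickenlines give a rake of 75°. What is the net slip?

dip-slip = throw / sin(dip) = 312 / sin(63°) = 350.2 m
net slip = dip-slip / sin(rake) = 350.2 / sin(75°) = 363 m

363 m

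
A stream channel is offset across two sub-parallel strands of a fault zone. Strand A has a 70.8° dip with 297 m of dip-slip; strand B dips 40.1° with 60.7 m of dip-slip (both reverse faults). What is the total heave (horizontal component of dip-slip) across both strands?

heave_A = 297 × cos(70.8°) = 97.67 m
heave_B = 60.7 × cos(40.1°) = 46.43 m
total = 97.67 + 46.43 = 144 m

144 m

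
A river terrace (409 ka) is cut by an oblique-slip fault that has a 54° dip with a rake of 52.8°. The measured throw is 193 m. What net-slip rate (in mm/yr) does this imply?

dip-slip = throw / sin(dip) = 193 / sin(54°) = 238.6 m
net slip = dip-slip / sin(rake) = 238.6 / sin(52.8°) = 299.5 m
rate = 299.5 m / 409 ka = 0.000732 m/yr = 0.732 mm/yr

0.732 mm/yr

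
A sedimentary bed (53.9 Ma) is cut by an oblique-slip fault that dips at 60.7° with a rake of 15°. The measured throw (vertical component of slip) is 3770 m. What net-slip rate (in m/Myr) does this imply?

dip-slip = throw / sin(dip) = 3770 / sin(60.7°) = 4323 m
net slip = dip-slip / sin(rake) = 4323 / sin(15°) = 16700 m
rate = 16700 m / 53.9 Ma = 0.000310 m/yr = 310 m/Myr

310 m/Myr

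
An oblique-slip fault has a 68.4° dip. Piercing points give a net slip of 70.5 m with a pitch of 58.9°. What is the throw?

dip-slip = net slip × sin(rake) = 70.5 m × sin(58.9°) = 60.37 m
throw = dip-slip × sin(dip) = 60.37 × sin(68.4°) = 56.1 m

56.1 m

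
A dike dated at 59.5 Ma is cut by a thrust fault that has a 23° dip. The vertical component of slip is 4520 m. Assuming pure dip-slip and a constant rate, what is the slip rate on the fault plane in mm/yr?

dip-slip = throw / sin(dip) = 4520 m / sin(23°) = 11570 m
rate = 11570 m / 59.5 Ma = 0.000194 m/yr = 0.194 mm/yr

0.194 mm/yr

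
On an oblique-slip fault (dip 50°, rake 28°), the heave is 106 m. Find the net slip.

351 m

dip-slip = heave / cos(dip) = 106 / cos(50°) = 164.9 m
net slip = dip-slip / sin(rake) = 164.9 / sin(28°) = 351 m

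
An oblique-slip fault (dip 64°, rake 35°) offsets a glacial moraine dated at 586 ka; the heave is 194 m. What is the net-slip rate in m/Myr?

dip-slip = heave / cos(dip) = 194 / cos(64°) = 442.5 m
net slip = dip-slip / sin(rake) = 442.5 / sin(35°) = 771.6 m
rate = 771.6 m / 586 ka = 0.00132 m/yr = 1320 m/Myr

1320 m/Myr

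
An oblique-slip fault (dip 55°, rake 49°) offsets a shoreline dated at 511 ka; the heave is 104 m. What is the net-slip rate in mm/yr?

dip-slip = heave / cos(dip) = 104 / cos(55°) = 181.3 m
net slip = dip-slip / sin(rake) = 181.3 / sin(49°) = 240.2 m
rate = 240.2 m / 511 ka = 0.000470 m/yr = 0.470 mm/yr

0.470 mm/yr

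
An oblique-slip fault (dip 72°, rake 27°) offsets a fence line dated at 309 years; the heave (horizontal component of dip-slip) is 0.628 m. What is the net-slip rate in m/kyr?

14.5 m/kyr

dip-slip = heave / cos(dip) = 0.628 / cos(72°) = 2.032 m
net slip = dip-slip / sin(rake) = 2.032 / sin(27°) = 4.476 m
rate = 4.476 m / 309 years = 0.0145 m/yr = 14.5 m/kyr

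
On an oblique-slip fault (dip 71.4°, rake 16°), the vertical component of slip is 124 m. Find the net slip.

dip-slip = throw / sin(dip) = 124 / sin(71.4°) = 130.8 m
net slip = dip-slip / sin(rake) = 130.8 / sin(16°) = 475 m

475 m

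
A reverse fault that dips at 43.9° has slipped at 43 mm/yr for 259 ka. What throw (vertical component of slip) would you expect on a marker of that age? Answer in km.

dip-slip = rate × time = 43 mm/yr × 259 ka = 11140 m
throw = dip-slip × sin(dip) = 11140 × sin(43.9°) = 7720 m = 7.72 km

7.72 km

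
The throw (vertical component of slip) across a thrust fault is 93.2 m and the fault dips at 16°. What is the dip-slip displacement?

338 m

dip-slip = throw / sin(dip) = 93.2 / sin(16°) = 338 m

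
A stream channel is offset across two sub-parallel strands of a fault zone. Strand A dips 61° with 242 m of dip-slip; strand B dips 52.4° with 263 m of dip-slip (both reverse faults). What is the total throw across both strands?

420 m

throw_A = 242 × sin(61°) = 211.7 m
throw_B = 263 × sin(52.4°) = 208.4 m
total = 211.7 + 208.4 = 420 m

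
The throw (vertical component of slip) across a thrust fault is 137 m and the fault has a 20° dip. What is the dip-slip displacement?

401 m

dip-slip = throw / sin(dip) = 137 / sin(20°) = 401 m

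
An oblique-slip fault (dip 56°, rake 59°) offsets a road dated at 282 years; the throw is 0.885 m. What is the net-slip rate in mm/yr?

dip-slip = throw / sin(dip) = 0.885 / sin(56°) = 1.068 m
net slip = dip-slip / sin(rake) = 1.068 / sin(59°) = 1.245 m
rate = 1.245 m / 282 years = 0.00442 m/yr = 4.42 mm/yr

4.42 mm/yr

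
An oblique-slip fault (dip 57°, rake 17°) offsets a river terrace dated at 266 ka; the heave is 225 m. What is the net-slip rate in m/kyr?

dip-slip = heave / cos(dip) = 225 / cos(57°) = 413.1 m
net slip = dip-slip / sin(rake) = 413.1 / sin(17°) = 1413 m
rate = 1413 m / 266 ka = 0.00531 m/yr = 5.31 m/kyr

5.31 m/kyr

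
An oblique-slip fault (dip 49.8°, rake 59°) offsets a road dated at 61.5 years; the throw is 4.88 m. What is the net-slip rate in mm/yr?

dip-slip = throw / sin(dip) = 4.88 / sin(49.8°) = 6.389 m
net slip = dip-slip / sin(rake) = 6.389 / sin(59°) = 7.454 m
rate = 7.454 m / 61.5 years = 0.121 m/yr = 121 mm/yr

121 mm/yr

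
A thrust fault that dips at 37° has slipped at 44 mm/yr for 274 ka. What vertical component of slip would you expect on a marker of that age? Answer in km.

7.26 km

dip-slip = rate × time = 44 mm/yr × 274 ka = 12060 m
throw = dip-slip × sin(dip) = 12060 × sin(37°) = 7260 m = 7.26 km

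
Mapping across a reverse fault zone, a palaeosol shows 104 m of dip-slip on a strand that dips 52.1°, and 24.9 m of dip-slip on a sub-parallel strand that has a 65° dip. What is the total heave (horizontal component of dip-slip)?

heave_A = 104 × cos(52.1°) = 63.89 m
heave_B = 24.9 × cos(65°) = 10.52 m
total = 63.89 + 10.52 = 74.4 m

74.4 m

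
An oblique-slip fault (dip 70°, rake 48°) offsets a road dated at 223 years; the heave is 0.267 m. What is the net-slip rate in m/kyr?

4.71 m/kyr

dip-slip = heave / cos(dip) = 0.267 / cos(70°) = 0.7807 m
net slip = dip-slip / sin(rake) = 0.7807 / sin(48°) = 1.050 m
rate = 1.050 m / 223 years = 0.00471 m/yr = 4.71 m/kyr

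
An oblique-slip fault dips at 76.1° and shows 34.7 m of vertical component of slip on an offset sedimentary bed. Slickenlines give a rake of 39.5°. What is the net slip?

dip-slip = throw / sin(dip) = 34.7 / sin(76.1°) = 35.75 m
net slip = dip-slip / sin(rake) = 35.75 / sin(39.5°) = 56.2 m

56.2 m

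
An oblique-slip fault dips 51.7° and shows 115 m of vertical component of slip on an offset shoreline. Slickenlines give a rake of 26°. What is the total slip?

dip-slip = throw / sin(dip) = 115 / sin(51.7°) = 146.5 m
net slip = dip-slip / sin(rake) = 146.5 / sin(26°) = 334 m

334 m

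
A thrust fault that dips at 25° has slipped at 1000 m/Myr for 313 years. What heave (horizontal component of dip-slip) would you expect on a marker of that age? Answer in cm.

28.4 cm

dip-slip = rate × time = 1000 m/Myr × 313 years = 0.3130 m
heave = dip-slip × cos(dip) = 0.3130 × cos(25°) = 0.284 m = 28.4 cm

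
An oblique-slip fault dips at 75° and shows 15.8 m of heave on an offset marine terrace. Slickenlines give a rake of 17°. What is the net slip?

209 m

dip-slip = heave / cos(dip) = 15.8 / cos(75°) = 61.05 m
net slip = dip-slip / sin(rake) = 61.05 / sin(17°) = 209 m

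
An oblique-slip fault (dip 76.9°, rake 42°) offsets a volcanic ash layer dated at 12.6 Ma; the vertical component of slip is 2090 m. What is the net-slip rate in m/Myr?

dip-slip = throw / sin(dip) = 2090 / sin(76.9°) = 2146 m
net slip = dip-slip / sin(rake) = 2146 / sin(42°) = 3207 m
rate = 3207 m / 12.6 Ma = 0.000255 m/yr = 255 m/Myr

255 m/Myr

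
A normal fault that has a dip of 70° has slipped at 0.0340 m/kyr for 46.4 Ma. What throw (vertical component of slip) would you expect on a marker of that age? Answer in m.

dip-slip = rate × time = 0.0340 m/kyr × 46.4 Ma = 1578 m
throw = dip-slip × sin(dip) = 1578 × sin(70°) = 1480 m

1480 m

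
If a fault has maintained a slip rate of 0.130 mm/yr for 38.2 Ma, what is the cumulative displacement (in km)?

4.97 km

slip = rate × time = 0.130 mm/yr × 38.2 Ma = 4970 m = 4.97 km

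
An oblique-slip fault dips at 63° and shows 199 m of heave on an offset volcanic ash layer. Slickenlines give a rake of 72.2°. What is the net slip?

dip-slip = heave / cos(dip) = 199 / cos(63°) = 438.3 m
net slip = dip-slip / sin(rake) = 438.3 / sin(72.2°) = 460 m

460 m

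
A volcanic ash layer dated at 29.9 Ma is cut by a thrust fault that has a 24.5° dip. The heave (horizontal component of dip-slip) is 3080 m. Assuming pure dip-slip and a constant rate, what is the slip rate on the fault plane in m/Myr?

113 m/Myr

dip-slip = heave / cos(dip) = 3080 m / cos(24.5°) = 3385 m
rate = 3385 m / 29.9 Ma = 0.000113 m/yr = 113 m/Myr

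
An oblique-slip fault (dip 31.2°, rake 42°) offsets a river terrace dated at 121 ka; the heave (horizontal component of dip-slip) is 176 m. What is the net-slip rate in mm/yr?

2.54 mm/yr

dip-slip = heave / cos(dip) = 176 / cos(31.2°) = 205.8 m
net slip = dip-slip / sin(rake) = 205.8 / sin(42°) = 307.5 m
rate = 307.5 m / 121 ka = 0.00254 m/yr = 2.54 mm/yr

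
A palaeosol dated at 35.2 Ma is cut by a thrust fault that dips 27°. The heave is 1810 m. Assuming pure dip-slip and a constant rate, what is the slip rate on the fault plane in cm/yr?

dip-slip = heave / cos(dip) = 1810 m / cos(27°) = 2031 m
rate = 2031 m / 35.2 Ma = 0.0000577 m/yr = 0.00577 cm/yr

0.00577 cm/yr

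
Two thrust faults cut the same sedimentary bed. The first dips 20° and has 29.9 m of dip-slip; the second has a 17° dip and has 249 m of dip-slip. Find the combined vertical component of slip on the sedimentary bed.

throw_A = 29.9 × sin(20°) = 10.23 m
throw_B = 249 × sin(17°) = 72.80 m
total = 10.23 + 72.80 = 83 m

83 m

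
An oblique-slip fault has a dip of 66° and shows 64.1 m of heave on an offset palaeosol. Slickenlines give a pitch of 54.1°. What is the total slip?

195 m

dip-slip = heave / cos(dip) = 64.1 / cos(66°) = 157.6 m
net slip = dip-slip / sin(rake) = 157.6 / sin(54.1°) = 195 m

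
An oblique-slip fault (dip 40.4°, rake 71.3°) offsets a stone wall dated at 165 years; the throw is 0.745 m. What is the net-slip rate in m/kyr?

7.35 m/kyr

dip-slip = throw / sin(dip) = 0.745 / sin(40.4°) = 1.149 m
net slip = dip-slip / sin(rake) = 1.149 / sin(71.3°) = 1.214 m
rate = 1.214 m / 165 years = 0.00735 m/yr = 7.35 m/kyr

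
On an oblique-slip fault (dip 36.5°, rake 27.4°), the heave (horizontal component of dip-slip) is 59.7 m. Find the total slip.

161 m

dip-slip = heave / cos(dip) = 59.7 / cos(36.5°) = 74.27 m
net slip = dip-slip / sin(rake) = 74.27 / sin(27.4°) = 161 m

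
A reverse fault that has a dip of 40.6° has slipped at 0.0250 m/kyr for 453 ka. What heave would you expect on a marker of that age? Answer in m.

dip-slip = rate × time = 0.0250 m/kyr × 453 ka = 11.33 m
heave = dip-slip × cos(dip) = 11.33 × cos(40.6°) = 8.60 m

8.60 m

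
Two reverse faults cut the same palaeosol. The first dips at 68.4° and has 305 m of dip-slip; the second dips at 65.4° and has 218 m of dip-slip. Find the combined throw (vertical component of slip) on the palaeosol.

482 m

throw_A = 305 × sin(68.4°) = 283.6 m
throw_B = 218 × sin(65.4°) = 198.2 m
total = 283.6 + 198.2 = 482 m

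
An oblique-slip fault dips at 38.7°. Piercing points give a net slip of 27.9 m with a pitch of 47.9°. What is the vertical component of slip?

dip-slip = net slip × sin(rake) = 27.9 m × sin(47.9°) = 20.70 m
throw = dip-slip × sin(dip) = 20.70 × sin(38.7°) = 12.9 m

12.9 m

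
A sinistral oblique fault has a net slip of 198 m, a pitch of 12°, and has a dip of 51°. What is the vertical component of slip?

32 m

dip-slip = net slip × sin(rake) = 198 m × sin(12°) = 41.17 m
throw = dip-slip × sin(dip) = 41.17 × sin(51°) = 32 m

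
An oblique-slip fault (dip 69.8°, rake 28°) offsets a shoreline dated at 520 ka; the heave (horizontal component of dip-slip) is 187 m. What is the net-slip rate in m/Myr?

2220 m/Myr

dip-slip = heave / cos(dip) = 187 / cos(69.8°) = 541.6 m
net slip = dip-slip / sin(rake) = 541.6 / sin(28°) = 1154 m
rate = 1154 m / 520 ka = 0.00222 m/yr = 2220 m/Myr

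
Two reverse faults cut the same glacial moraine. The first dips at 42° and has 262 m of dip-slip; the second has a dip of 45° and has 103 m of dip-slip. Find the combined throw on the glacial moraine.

248 m

throw_A = 262 × sin(42°) = 175.3 m
throw_B = 103 × sin(45°) = 72.83 m
total = 175.3 + 72.83 = 248 m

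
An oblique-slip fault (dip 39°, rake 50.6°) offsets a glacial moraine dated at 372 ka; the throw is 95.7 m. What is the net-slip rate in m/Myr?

dip-slip = throw / sin(dip) = 95.7 / sin(39°) = 152.1 m
net slip = dip-slip / sin(rake) = 152.1 / sin(50.6°) = 196.8 m
rate = 196.8 m / 372 ka = 0.000529 m/yr = 529 m/Myr

529 m/Myr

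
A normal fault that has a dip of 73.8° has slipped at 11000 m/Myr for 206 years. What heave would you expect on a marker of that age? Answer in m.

0.632 m

dip-slip = rate × time = 11000 m/Myr × 206 years = 2.266 m
heave = dip-slip × cos(dip) = 2.266 × cos(73.8°) = 0.632 m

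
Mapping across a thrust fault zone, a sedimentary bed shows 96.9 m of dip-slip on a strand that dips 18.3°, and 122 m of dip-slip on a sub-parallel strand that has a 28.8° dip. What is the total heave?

heave_A = 96.9 × cos(18.3°) = 92 m
heave_B = 122 × cos(28.8°) = 106.9 m
total = 92 + 106.9 = 199 m

199 m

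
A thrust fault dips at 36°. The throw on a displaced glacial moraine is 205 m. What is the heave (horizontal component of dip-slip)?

heave = throw / tan(dip) = 205 / tan(36°) = 282 m

282 m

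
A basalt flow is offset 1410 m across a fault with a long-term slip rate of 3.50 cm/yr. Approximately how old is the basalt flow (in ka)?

40.3 ka

age = offset / rate = 1410 m / (3.50 cm/yr) = 40300 yr = 40.3 ka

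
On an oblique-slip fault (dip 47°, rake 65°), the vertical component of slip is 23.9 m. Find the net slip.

dip-slip = throw / sin(dip) = 23.9 / sin(47°) = 32.68 m
net slip = dip-slip / sin(rake) = 32.68 / sin(65°) = 36.1 m

36.1 m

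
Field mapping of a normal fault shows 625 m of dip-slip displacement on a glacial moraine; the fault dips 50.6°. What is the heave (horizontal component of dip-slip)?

heave = dip-slip × cos(dip) = 625 m × cos(50.6°) = 397 m

397 m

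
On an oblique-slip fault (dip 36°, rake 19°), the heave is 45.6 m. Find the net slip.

173 m

dip-slip = heave / cos(dip) = 45.6 / cos(36°) = 56.36 m
net slip = dip-slip / sin(rake) = 56.36 / sin(19°) = 173 m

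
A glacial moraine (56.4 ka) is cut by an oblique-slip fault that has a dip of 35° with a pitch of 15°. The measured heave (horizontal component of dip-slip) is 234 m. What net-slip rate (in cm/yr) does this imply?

dip-slip = heave / cos(dip) = 234 / cos(35°) = 285.7 m
net slip = dip-slip / sin(rake) = 285.7 / sin(15°) = 1104 m
rate = 1104 m / 56.4 ka = 0.0196 m/yr = 1.96 cm/yr

1.96 cm/yr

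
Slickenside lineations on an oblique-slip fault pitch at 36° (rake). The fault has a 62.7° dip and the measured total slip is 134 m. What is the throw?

dip-slip = net slip × sin(rake) = 134 m × sin(36°) = 78.76 m
throw = dip-slip × sin(dip) = 78.76 × sin(62.7°) = 70 m

70 m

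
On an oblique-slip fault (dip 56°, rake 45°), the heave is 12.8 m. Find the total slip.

32.4 m

dip-slip = heave / cos(dip) = 12.8 / cos(56°) = 22.89 m
net slip = dip-slip / sin(rake) = 22.89 / sin(45°) = 32.4 m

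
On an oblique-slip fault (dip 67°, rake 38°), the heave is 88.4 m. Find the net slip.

dip-slip = heave / cos(dip) = 88.4 / cos(67°) = 226.2 m
net slip = dip-slip / sin(rake) = 226.2 / sin(38°) = 367 m

367 m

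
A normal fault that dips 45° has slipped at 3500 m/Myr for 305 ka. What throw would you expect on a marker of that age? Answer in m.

dip-slip = rate × time = 3500 m/Myr × 305 ka = 1068 m
throw = dip-slip × sin(dip) = 1068 × sin(45°) = 755 m

755 m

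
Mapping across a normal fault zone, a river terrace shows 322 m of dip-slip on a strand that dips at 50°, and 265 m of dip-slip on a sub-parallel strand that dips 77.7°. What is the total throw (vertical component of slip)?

506 m

throw_A = 322 × sin(50°) = 246.7 m
throw_B = 265 × sin(77.7°) = 258.9 m
total = 246.7 + 258.9 = 506 m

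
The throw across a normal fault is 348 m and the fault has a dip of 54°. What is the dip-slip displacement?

430 m

dip-slip = throw / sin(dip) = 348 / sin(54°) = 430 m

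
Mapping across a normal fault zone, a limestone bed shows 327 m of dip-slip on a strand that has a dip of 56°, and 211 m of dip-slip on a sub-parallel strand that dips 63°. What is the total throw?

459 m

throw_A = 327 × sin(56°) = 271.1 m
throw_B = 211 × sin(63°) = 188 m
total = 271.1 + 188 = 459 m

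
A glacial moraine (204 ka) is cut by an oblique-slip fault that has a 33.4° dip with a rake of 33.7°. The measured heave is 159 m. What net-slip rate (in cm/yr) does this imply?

dip-slip = heave / cos(dip) = 159 / cos(33.4°) = 190.5 m
net slip = dip-slip / sin(rake) = 190.5 / sin(33.7°) = 343.3 m
rate = 343.3 m / 204 ka = 0.00168 m/yr = 0.168 cm/yr

0.168 cm/yr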